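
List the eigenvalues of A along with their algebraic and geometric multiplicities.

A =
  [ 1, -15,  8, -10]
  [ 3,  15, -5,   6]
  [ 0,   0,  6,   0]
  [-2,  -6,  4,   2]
λ = 6: alg = 4, geom = 2

Step 1 — factor the characteristic polynomial to read off the algebraic multiplicities:
  χ_A(x) = (x - 6)^4

Step 2 — compute geometric multiplicities via the rank-nullity identity g(λ) = n − rank(A − λI):
  rank(A − (6)·I) = 2, so dim ker(A − (6)·I) = n − 2 = 2

Summary:
  λ = 6: algebraic multiplicity = 4, geometric multiplicity = 2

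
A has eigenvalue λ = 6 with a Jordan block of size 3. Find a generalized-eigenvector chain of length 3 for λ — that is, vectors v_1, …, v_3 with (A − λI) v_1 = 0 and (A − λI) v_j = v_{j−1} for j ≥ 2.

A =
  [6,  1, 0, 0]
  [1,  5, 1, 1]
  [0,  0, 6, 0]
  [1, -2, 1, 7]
A Jordan chain for λ = 6 of length 3:
v_1 = (1, 0, 0, -1)ᵀ
v_2 = (0, 1, 0, 1)ᵀ
v_3 = (1, 0, 0, 0)ᵀ

Let N = A − (6)·I. We want v_3 with N^3 v_3 = 0 but N^2 v_3 ≠ 0; then v_{j-1} := N · v_j for j = 3, …, 2.

Pick v_3 = (1, 0, 0, 0)ᵀ.
Then v_2 = N · v_3 = (0, 1, 0, 1)ᵀ.
Then v_1 = N · v_2 = (1, 0, 0, -1)ᵀ.

Sanity check: (A − (6)·I) v_1 = (0, 0, 0, 0)ᵀ = 0. ✓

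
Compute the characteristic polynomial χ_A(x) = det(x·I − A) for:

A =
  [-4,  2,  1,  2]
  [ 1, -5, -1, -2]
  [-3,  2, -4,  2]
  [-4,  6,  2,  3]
x^4 + 10*x^3 + 36*x^2 + 54*x + 27

Expanding det(x·I − A) (e.g. by cofactor expansion or by noting that A is similar to its Jordan form J, which has the same characteristic polynomial as A) gives
  χ_A(x) = x^4 + 10*x^3 + 36*x^2 + 54*x + 27
which factors as (x + 1)*(x + 3)^3. The eigenvalues (with algebraic multiplicities) are λ = -3 with multiplicity 3, λ = -1 with multiplicity 1.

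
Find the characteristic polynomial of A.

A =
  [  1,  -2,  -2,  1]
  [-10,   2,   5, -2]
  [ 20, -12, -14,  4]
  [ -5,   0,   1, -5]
x^4 + 16*x^3 + 96*x^2 + 256*x + 256

Expanding det(x·I − A) (e.g. by cofactor expansion or by noting that A is similar to its Jordan form J, which has the same characteristic polynomial as A) gives
  χ_A(x) = x^4 + 16*x^3 + 96*x^2 + 256*x + 256
which factors as (x + 4)^4. The eigenvalues (with algebraic multiplicities) are λ = -4 with multiplicity 4.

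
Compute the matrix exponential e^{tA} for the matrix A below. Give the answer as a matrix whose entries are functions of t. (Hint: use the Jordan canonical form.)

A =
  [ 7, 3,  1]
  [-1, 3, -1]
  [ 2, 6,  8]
e^{tA} =
  [t*exp(6*t) + exp(6*t), 3*t*exp(6*t), t*exp(6*t)]
  [-t*exp(6*t), -3*t*exp(6*t) + exp(6*t), -t*exp(6*t)]
  [2*t*exp(6*t), 6*t*exp(6*t), 2*t*exp(6*t) + exp(6*t)]

Strategy: write A = P · J · P⁻¹ where J is a Jordan canonical form, so e^{tA} = P · e^{tJ} · P⁻¹, and e^{tJ} can be computed block-by-block.

A has Jordan form
J =
  [6, 1, 0]
  [0, 6, 0]
  [0, 0, 6]
(up to reordering of blocks).

Per-block formulas:
  For a 1×1 block at λ = 6: exp(t · [6]) = [e^(6t)].
  For a 2×2 Jordan block J_2(6): exp(t · J_2(6)) = e^(6t)·(I + t·N), where N is the 2×2 nilpotent shift.

After assembling e^{tJ} and conjugating by P, we get:

e^{tA} =
  [t*exp(6*t) + exp(6*t), 3*t*exp(6*t), t*exp(6*t)]
  [-t*exp(6*t), -3*t*exp(6*t) + exp(6*t), -t*exp(6*t)]
  [2*t*exp(6*t), 6*t*exp(6*t), 2*t*exp(6*t) + exp(6*t)]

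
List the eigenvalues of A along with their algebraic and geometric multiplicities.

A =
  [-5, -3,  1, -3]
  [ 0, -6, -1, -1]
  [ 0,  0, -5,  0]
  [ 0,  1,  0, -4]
λ = -5: alg = 4, geom = 2

Step 1 — factor the characteristic polynomial to read off the algebraic multiplicities:
  χ_A(x) = (x + 5)^4

Step 2 — compute geometric multiplicities via the rank-nullity identity g(λ) = n − rank(A − λI):
  rank(A − (-5)·I) = 2, so dim ker(A − (-5)·I) = n − 2 = 2

Summary:
  λ = -5: algebraic multiplicity = 4, geometric multiplicity = 2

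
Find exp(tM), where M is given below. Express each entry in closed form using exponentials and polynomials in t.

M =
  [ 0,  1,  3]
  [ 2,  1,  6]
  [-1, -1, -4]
e^{tM} =
  [t*exp(-t) + exp(-t), t*exp(-t), 3*t*exp(-t)]
  [2*t*exp(-t), 2*t*exp(-t) + exp(-t), 6*t*exp(-t)]
  [-t*exp(-t), -t*exp(-t), -3*t*exp(-t) + exp(-t)]

Strategy: write M = P · J · P⁻¹ where J is a Jordan canonical form, so e^{tM} = P · e^{tJ} · P⁻¹, and e^{tJ} can be computed block-by-block.

M has Jordan form
J =
  [-1,  1,  0]
  [ 0, -1,  0]
  [ 0,  0, -1]
(up to reordering of blocks).

Per-block formulas:
  For a 1×1 block at λ = -1: exp(t · [-1]) = [e^(-1t)].
  For a 2×2 Jordan block J_2(-1): exp(t · J_2(-1)) = e^(-1t)·(I + t·N), where N is the 2×2 nilpotent shift.

After assembling e^{tJ} and conjugating by P, we get:

e^{tM} =
  [t*exp(-t) + exp(-t), t*exp(-t), 3*t*exp(-t)]
  [2*t*exp(-t), 2*t*exp(-t) + exp(-t), 6*t*exp(-t)]
  [-t*exp(-t), -t*exp(-t), -3*t*exp(-t) + exp(-t)]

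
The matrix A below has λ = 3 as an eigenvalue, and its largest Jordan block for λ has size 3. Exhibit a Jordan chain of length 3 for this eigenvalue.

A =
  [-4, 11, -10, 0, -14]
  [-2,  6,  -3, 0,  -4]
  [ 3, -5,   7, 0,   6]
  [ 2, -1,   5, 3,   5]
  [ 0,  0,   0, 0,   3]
A Jordan chain for λ = 3 of length 3:
v_1 = (-3, -1, 1, 3, 0)ᵀ
v_2 = (-7, -2, 3, 2, 0)ᵀ
v_3 = (1, 0, 0, 0, 0)ᵀ

Let N = A − (3)·I. We want v_3 with N^3 v_3 = 0 but N^2 v_3 ≠ 0; then v_{j-1} := N · v_j for j = 3, …, 2.

Pick v_3 = (1, 0, 0, 0, 0)ᵀ.
Then v_2 = N · v_3 = (-7, -2, 3, 2, 0)ᵀ.
Then v_1 = N · v_2 = (-3, -1, 1, 3, 0)ᵀ.

Sanity check: (A − (3)·I) v_1 = (0, 0, 0, 0, 0)ᵀ = 0. ✓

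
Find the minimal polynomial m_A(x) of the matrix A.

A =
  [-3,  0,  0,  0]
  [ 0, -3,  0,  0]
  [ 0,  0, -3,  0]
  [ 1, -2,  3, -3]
x^2 + 6*x + 9

The characteristic polynomial is χ_A(x) = (x + 3)^4, so the eigenvalues are known. The minimal polynomial is
  m_A(x) = Π_λ (x − λ)^{k_λ}
where k_λ is the size of the *largest* Jordan block for λ (equivalently, the smallest k with (A − λI)^k v = 0 for every generalised eigenvector v of λ).

  λ = -3: largest Jordan block has size 2, contributing (x + 3)^2

So m_A(x) = (x + 3)^2 = x^2 + 6*x + 9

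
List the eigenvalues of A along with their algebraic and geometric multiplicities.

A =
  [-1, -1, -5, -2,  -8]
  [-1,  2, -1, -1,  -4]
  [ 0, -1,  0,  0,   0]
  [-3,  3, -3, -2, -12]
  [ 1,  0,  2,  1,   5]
λ = 0: alg = 1, geom = 1; λ = 1: alg = 4, geom = 3

Step 1 — factor the characteristic polynomial to read off the algebraic multiplicities:
  χ_A(x) = x*(x - 1)^4

Step 2 — compute geometric multiplicities via the rank-nullity identity g(λ) = n − rank(A − λI):
  rank(A − (0)·I) = 4, so dim ker(A − (0)·I) = n − 4 = 1
  rank(A − (1)·I) = 2, so dim ker(A − (1)·I) = n − 2 = 3

Summary:
  λ = 0: algebraic multiplicity = 1, geometric multiplicity = 1
  λ = 1: algebraic multiplicity = 4, geometric multiplicity = 3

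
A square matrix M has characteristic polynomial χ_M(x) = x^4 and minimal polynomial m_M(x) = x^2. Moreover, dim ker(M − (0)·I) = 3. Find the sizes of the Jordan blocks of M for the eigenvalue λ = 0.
Block sizes for λ = 0: [2, 1, 1]

Step 1 — from the characteristic polynomial, algebraic multiplicity of λ = 0 is 4. From dim ker(M − (0)·I) = 3, there are exactly 3 Jordan blocks for λ = 0.
Step 2 — from the minimal polynomial, the factor (x − 0)^2 tells us the largest block for λ = 0 has size 2.
Step 3 — with total size 4, 3 blocks, and largest block 2, the block sizes (in nonincreasing order) are [2, 1, 1].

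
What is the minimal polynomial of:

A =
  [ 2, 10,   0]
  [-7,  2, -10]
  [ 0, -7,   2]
x^3 - 6*x^2 + 12*x - 8

The characteristic polynomial is χ_A(x) = (x - 2)^3, so the eigenvalues are known. The minimal polynomial is
  m_A(x) = Π_λ (x − λ)^{k_λ}
where k_λ is the size of the *largest* Jordan block for λ (equivalently, the smallest k with (A − λI)^k v = 0 for every generalised eigenvector v of λ).

  λ = 2: largest Jordan block has size 3, contributing (x − 2)^3

So m_A(x) = (x - 2)^3 = x^3 - 6*x^2 + 12*x - 8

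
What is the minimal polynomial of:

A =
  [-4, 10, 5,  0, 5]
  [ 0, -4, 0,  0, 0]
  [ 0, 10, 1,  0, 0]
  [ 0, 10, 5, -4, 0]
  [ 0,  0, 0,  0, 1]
x^2 + 3*x - 4

The characteristic polynomial is χ_A(x) = (x - 1)^2*(x + 4)^3, so the eigenvalues are known. The minimal polynomial is
  m_A(x) = Π_λ (x − λ)^{k_λ}
where k_λ is the size of the *largest* Jordan block for λ (equivalently, the smallest k with (A − λI)^k v = 0 for every generalised eigenvector v of λ).

  λ = -4: largest Jordan block has size 1, contributing (x + 4)
  λ = 1: largest Jordan block has size 1, contributing (x − 1)

So m_A(x) = (x - 1)*(x + 4) = x^2 + 3*x - 4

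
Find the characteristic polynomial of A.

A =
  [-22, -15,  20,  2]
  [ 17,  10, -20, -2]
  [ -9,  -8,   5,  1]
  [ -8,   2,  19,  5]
x^4 + 2*x^3 - 39*x^2 - 40*x + 400

Expanding det(x·I − A) (e.g. by cofactor expansion or by noting that A is similar to its Jordan form J, which has the same characteristic polynomial as A) gives
  χ_A(x) = x^4 + 2*x^3 - 39*x^2 - 40*x + 400
which factors as (x - 4)^2*(x + 5)^2. The eigenvalues (with algebraic multiplicities) are λ = -5 with multiplicity 2, λ = 4 with multiplicity 2.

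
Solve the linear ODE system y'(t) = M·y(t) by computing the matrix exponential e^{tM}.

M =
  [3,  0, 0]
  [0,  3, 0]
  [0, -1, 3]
e^{tM} =
  [exp(3*t), 0, 0]
  [0, exp(3*t), 0]
  [0, -t*exp(3*t), exp(3*t)]

Strategy: write M = P · J · P⁻¹ where J is a Jordan canonical form, so e^{tM} = P · e^{tJ} · P⁻¹, and e^{tJ} can be computed block-by-block.

M has Jordan form
J =
  [3, 1, 0]
  [0, 3, 0]
  [0, 0, 3]
(up to reordering of blocks).

Per-block formulas:
  For a 1×1 block at λ = 3: exp(t · [3]) = [e^(3t)].
  For a 2×2 Jordan block J_2(3): exp(t · J_2(3)) = e^(3t)·(I + t·N), where N is the 2×2 nilpotent shift.

After assembling e^{tJ} and conjugating by P, we get:

e^{tM} =
  [exp(3*t), 0, 0]
  [0, exp(3*t), 0]
  [0, -t*exp(3*t), exp(3*t)]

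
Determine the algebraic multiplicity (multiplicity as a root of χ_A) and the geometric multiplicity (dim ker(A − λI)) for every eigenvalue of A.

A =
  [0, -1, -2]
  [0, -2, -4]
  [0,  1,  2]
λ = 0: alg = 3, geom = 2

Step 1 — factor the characteristic polynomial to read off the algebraic multiplicities:
  χ_A(x) = x^3

Step 2 — compute geometric multiplicities via the rank-nullity identity g(λ) = n − rank(A − λI):
  rank(A − (0)·I) = 1, so dim ker(A − (0)·I) = n − 1 = 2

Summary:
  λ = 0: algebraic multiplicity = 3, geometric multiplicity = 2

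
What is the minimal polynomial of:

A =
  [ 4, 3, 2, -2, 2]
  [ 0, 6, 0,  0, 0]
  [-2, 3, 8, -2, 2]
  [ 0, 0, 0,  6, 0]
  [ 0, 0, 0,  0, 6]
x^2 - 12*x + 36

The characteristic polynomial is χ_A(x) = (x - 6)^5, so the eigenvalues are known. The minimal polynomial is
  m_A(x) = Π_λ (x − λ)^{k_λ}
where k_λ is the size of the *largest* Jordan block for λ (equivalently, the smallest k with (A − λI)^k v = 0 for every generalised eigenvector v of λ).

  λ = 6: largest Jordan block has size 2, contributing (x − 6)^2

So m_A(x) = (x - 6)^2 = x^2 - 12*x + 36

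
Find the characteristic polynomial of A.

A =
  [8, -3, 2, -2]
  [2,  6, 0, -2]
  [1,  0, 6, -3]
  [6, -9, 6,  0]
x^4 - 20*x^3 + 148*x^2 - 480*x + 576

Expanding det(x·I − A) (e.g. by cofactor expansion or by noting that A is similar to its Jordan form J, which has the same characteristic polynomial as A) gives
  χ_A(x) = x^4 - 20*x^3 + 148*x^2 - 480*x + 576
which factors as (x - 6)^2*(x - 4)^2. The eigenvalues (with algebraic multiplicities) are λ = 4 with multiplicity 2, λ = 6 with multiplicity 2.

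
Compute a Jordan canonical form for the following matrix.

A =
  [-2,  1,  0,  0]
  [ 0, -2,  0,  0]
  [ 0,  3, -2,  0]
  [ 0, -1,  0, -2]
J_2(-2) ⊕ J_1(-2) ⊕ J_1(-2)

The characteristic polynomial is
  det(x·I − A) = x^4 + 8*x^3 + 24*x^2 + 32*x + 16 = (x + 2)^4

Eigenvalues and multiplicities (the geometric multiplicity of λ is n − rank(A − λI), which equals the number of Jordan blocks for λ):
  λ = -2: algebraic multiplicity = 4, geometric multiplicity = 3

Determining the block sizes for each eigenvalue:
  λ = -2: 3 blocks summing to 4 forces exactly one block of size 2 and the rest size 1 → block sizes [2, 1, 1]

Assembling the blocks gives a Jordan form
J =
  [-2,  1,  0,  0]
  [ 0, -2,  0,  0]
  [ 0,  0, -2,  0]
  [ 0,  0,  0, -2]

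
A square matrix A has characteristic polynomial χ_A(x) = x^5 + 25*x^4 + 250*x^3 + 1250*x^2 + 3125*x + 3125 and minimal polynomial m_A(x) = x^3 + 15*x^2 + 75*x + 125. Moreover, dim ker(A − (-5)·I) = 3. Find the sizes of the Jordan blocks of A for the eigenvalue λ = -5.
Block sizes for λ = -5: [3, 1, 1]

Step 1 — from the characteristic polynomial, algebraic multiplicity of λ = -5 is 5. From dim ker(A − (-5)·I) = 3, there are exactly 3 Jordan blocks for λ = -5.
Step 2 — from the minimal polynomial, the factor (x + 5)^3 tells us the largest block for λ = -5 has size 3.
Step 3 — with total size 5, 3 blocks, and largest block 3, the block sizes (in nonincreasing order) are [3, 1, 1].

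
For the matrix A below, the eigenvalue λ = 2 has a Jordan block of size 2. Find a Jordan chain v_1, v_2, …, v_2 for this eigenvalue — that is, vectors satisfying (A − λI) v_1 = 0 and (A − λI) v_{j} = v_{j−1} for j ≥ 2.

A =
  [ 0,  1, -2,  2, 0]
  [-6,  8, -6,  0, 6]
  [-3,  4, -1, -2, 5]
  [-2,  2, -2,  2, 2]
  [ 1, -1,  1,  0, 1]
A Jordan chain for λ = 2 of length 2:
v_1 = (-2, -6, -3, -2, 1)ᵀ
v_2 = (1, 0, 0, 0, 0)ᵀ

Let N = A − (2)·I. We want v_2 with N^2 v_2 = 0 but N^1 v_2 ≠ 0; then v_{j-1} := N · v_j for j = 2, …, 2.

Pick v_2 = (1, 0, 0, 0, 0)ᵀ.
Then v_1 = N · v_2 = (-2, -6, -3, -2, 1)ᵀ.

Sanity check: (A − (2)·I) v_1 = (0, 0, 0, 0, 0)ᵀ = 0. ✓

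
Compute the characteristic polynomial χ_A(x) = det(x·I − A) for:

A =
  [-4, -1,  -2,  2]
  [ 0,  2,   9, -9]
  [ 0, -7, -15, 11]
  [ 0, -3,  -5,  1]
x^4 + 16*x^3 + 96*x^2 + 256*x + 256

Expanding det(x·I − A) (e.g. by cofactor expansion or by noting that A is similar to its Jordan form J, which has the same characteristic polynomial as A) gives
  χ_A(x) = x^4 + 16*x^3 + 96*x^2 + 256*x + 256
which factors as (x + 4)^4. The eigenvalues (with algebraic multiplicities) are λ = -4 with multiplicity 4.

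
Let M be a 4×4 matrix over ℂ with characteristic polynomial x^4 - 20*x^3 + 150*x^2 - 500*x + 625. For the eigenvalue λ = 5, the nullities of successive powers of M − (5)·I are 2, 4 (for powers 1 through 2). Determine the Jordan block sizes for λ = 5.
Block sizes for λ = 5: [2, 2]

From the dimensions of kernels of powers, the number of Jordan blocks of size at least j is d_j − d_{j−1} where d_j = dim ker(N^j) (with d_0 = 0). Computing the differences gives [2, 2].
The number of blocks of size exactly k is (#blocks of size ≥ k) − (#blocks of size ≥ k + 1), so the partition is: 2 block(s) of size 2.
In nonincreasing order the block sizes are [2, 2].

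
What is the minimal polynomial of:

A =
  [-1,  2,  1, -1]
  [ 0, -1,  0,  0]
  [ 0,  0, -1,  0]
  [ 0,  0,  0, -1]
x^2 + 2*x + 1

The characteristic polynomial is χ_A(x) = (x + 1)^4, so the eigenvalues are known. The minimal polynomial is
  m_A(x) = Π_λ (x − λ)^{k_λ}
where k_λ is the size of the *largest* Jordan block for λ (equivalently, the smallest k with (A − λI)^k v = 0 for every generalised eigenvector v of λ).

  λ = -1: largest Jordan block has size 2, contributing (x + 1)^2

So m_A(x) = (x + 1)^2 = x^2 + 2*x + 1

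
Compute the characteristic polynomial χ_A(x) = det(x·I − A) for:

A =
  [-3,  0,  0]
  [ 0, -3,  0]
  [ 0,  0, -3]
x^3 + 9*x^2 + 27*x + 27

Expanding det(x·I − A) (e.g. by cofactor expansion or by noting that A is similar to its Jordan form J, which has the same characteristic polynomial as A) gives
  χ_A(x) = x^3 + 9*x^2 + 27*x + 27
which factors as (x + 3)^3. The eigenvalues (with algebraic multiplicities) are λ = -3 with multiplicity 3.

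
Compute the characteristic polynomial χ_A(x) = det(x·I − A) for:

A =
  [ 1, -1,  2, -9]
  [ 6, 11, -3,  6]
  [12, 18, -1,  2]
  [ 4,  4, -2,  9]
x^4 - 20*x^3 + 150*x^2 - 500*x + 625

Expanding det(x·I − A) (e.g. by cofactor expansion or by noting that A is similar to its Jordan form J, which has the same characteristic polynomial as A) gives
  χ_A(x) = x^4 - 20*x^3 + 150*x^2 - 500*x + 625
which factors as (x - 5)^4. The eigenvalues (with algebraic multiplicities) are λ = 5 with multiplicity 4.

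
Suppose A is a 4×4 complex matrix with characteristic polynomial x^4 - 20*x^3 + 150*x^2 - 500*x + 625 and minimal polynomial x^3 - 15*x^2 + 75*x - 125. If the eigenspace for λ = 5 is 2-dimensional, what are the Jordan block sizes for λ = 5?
Block sizes for λ = 5: [3, 1]

Step 1 — from the characteristic polynomial, algebraic multiplicity of λ = 5 is 4. From dim ker(A − (5)·I) = 2, there are exactly 2 Jordan blocks for λ = 5.
Step 2 — from the minimal polynomial, the factor (x − 5)^3 tells us the largest block for λ = 5 has size 3.
Step 3 — with total size 4, 2 blocks, and largest block 3, the block sizes (in nonincreasing order) are [3, 1].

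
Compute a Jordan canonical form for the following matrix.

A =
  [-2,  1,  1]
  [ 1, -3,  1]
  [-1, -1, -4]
J_3(-3)

The characteristic polynomial is
  det(x·I − A) = x^3 + 9*x^2 + 27*x + 27 = (x + 3)^3

Eigenvalues and multiplicities (the geometric multiplicity of λ is n − rank(A − λI), which equals the number of Jordan blocks for λ):
  λ = -3: algebraic multiplicity = 3, geometric multiplicity = 1

Determining the block sizes for each eigenvalue:
  λ = -3: one block (gm = 1), so the single block has size am = 3 → block sizes [3]

Assembling the blocks gives a Jordan form
J =
  [-3,  1,  0]
  [ 0, -3,  1]
  [ 0,  0, -3]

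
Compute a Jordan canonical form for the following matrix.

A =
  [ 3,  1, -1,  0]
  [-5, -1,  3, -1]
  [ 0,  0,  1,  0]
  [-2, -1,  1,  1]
J_3(1) ⊕ J_1(1)

The characteristic polynomial is
  det(x·I − A) = x^4 - 4*x^3 + 6*x^2 - 4*x + 1 = (x - 1)^4

Eigenvalues and multiplicities (the geometric multiplicity of λ is n − rank(A − λI), which equals the number of Jordan blocks for λ):
  λ = 1: algebraic multiplicity = 4, geometric multiplicity = 2

Determining the block sizes for each eigenvalue:
  λ = 1: with am = 4 and gm = 2, the partition is not yet determined (e.g. several partitions of 4 into 2 parts exist). Let N = A − (1)·I. Computing rank(N^1) = 2, rank(N^2) = 1, rank(N^3) = 0; the number of blocks of size ≥ j is rank(N^{j−1}) − rank(N^j), giving [2, 1, 1]. So we have 1 block(s) of size 3, 1 block(s) of size 1 → block sizes [3, 1]

Assembling the blocks gives a Jordan form
J =
  [1, 1, 0, 0]
  [0, 1, 1, 0]
  [0, 0, 1, 0]
  [0, 0, 0, 1]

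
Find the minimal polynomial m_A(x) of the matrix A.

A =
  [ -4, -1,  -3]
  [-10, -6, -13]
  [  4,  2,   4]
x^3 + 6*x^2 + 12*x + 8

The characteristic polynomial is χ_A(x) = (x + 2)^3, so the eigenvalues are known. The minimal polynomial is
  m_A(x) = Π_λ (x − λ)^{k_λ}
where k_λ is the size of the *largest* Jordan block for λ (equivalently, the smallest k with (A − λI)^k v = 0 for every generalised eigenvector v of λ).

  λ = -2: largest Jordan block has size 3, contributing (x + 2)^3

So m_A(x) = (x + 2)^3 = x^3 + 6*x^2 + 12*x + 8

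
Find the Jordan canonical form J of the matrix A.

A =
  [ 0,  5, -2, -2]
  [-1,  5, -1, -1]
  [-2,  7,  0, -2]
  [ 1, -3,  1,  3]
J_3(2) ⊕ J_1(2)

The characteristic polynomial is
  det(x·I − A) = x^4 - 8*x^3 + 24*x^2 - 32*x + 16 = (x - 2)^4

Eigenvalues and multiplicities (the geometric multiplicity of λ is n − rank(A − λI), which equals the number of Jordan blocks for λ):
  λ = 2: algebraic multiplicity = 4, geometric multiplicity = 2

Determining the block sizes for each eigenvalue:
  λ = 2: with am = 4 and gm = 2, the partition is not yet determined (e.g. several partitions of 4 into 2 parts exist). Let N = A − (2)·I. Computing rank(N^1) = 2, rank(N^2) = 1, rank(N^3) = 0; the number of blocks of size ≥ j is rank(N^{j−1}) − rank(N^j), giving [2, 1, 1]. So we have 1 block(s) of size 3, 1 block(s) of size 1 → block sizes [3, 1]

Assembling the blocks gives a Jordan form
J =
  [2, 1, 0, 0]
  [0, 2, 1, 0]
  [0, 0, 2, 0]
  [0, 0, 0, 2]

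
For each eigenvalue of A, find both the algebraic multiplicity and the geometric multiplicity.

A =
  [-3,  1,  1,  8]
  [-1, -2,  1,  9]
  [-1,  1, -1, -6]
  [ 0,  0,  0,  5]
λ = -2: alg = 3, geom = 1; λ = 5: alg = 1, geom = 1

Step 1 — factor the characteristic polynomial to read off the algebraic multiplicities:
  χ_A(x) = (x - 5)*(x + 2)^3

Step 2 — compute geometric multiplicities via the rank-nullity identity g(λ) = n − rank(A − λI):
  rank(A − (-2)·I) = 3, so dim ker(A − (-2)·I) = n − 3 = 1
  rank(A − (5)·I) = 3, so dim ker(A − (5)·I) = n − 3 = 1

Summary:
  λ = -2: algebraic multiplicity = 3, geometric multiplicity = 1
  λ = 5: algebraic multiplicity = 1, geometric multiplicity = 1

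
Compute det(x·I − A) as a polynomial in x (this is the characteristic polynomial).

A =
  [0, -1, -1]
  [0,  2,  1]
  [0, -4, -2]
x^3

Expanding det(x·I − A) (e.g. by cofactor expansion or by noting that A is similar to its Jordan form J, which has the same characteristic polynomial as A) gives
  χ_A(x) = x^3
which factors as x^3. The eigenvalues (with algebraic multiplicities) are λ = 0 with multiplicity 3.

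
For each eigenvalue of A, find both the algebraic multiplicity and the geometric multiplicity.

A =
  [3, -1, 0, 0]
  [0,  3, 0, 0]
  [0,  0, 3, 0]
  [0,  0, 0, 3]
λ = 3: alg = 4, geom = 3

Step 1 — factor the characteristic polynomial to read off the algebraic multiplicities:
  χ_A(x) = (x - 3)^4

Step 2 — compute geometric multiplicities via the rank-nullity identity g(λ) = n − rank(A − λI):
  rank(A − (3)·I) = 1, so dim ker(A − (3)·I) = n − 1 = 3

Summary:
  λ = 3: algebraic multiplicity = 4, geometric multiplicity = 3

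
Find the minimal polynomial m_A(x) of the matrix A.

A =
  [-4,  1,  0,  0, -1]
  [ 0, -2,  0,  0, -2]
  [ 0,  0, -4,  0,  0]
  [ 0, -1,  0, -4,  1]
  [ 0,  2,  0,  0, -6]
x^2 + 8*x + 16

The characteristic polynomial is χ_A(x) = (x + 4)^5, so the eigenvalues are known. The minimal polynomial is
  m_A(x) = Π_λ (x − λ)^{k_λ}
where k_λ is the size of the *largest* Jordan block for λ (equivalently, the smallest k with (A − λI)^k v = 0 for every generalised eigenvector v of λ).

  λ = -4: largest Jordan block has size 2, contributing (x + 4)^2

So m_A(x) = (x + 4)^2 = x^2 + 8*x + 16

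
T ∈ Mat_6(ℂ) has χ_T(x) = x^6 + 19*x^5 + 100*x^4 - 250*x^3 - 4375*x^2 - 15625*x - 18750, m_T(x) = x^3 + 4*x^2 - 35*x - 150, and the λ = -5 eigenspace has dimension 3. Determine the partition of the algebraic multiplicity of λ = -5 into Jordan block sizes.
Block sizes for λ = -5: [2, 2, 1]

Step 1 — from the characteristic polynomial, algebraic multiplicity of λ = -5 is 5. From dim ker(T − (-5)·I) = 3, there are exactly 3 Jordan blocks for λ = -5.
Step 2 — from the minimal polynomial, the factor (x + 5)^2 tells us the largest block for λ = -5 has size 2.
Step 3 — with total size 5, 3 blocks, and largest block 2, the block sizes (in nonincreasing order) are [2, 2, 1].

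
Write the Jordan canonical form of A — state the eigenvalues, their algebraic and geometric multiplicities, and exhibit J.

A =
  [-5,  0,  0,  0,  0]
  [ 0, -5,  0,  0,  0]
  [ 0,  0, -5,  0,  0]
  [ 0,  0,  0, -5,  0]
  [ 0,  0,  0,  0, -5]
J_1(-5) ⊕ J_1(-5) ⊕ J_1(-5) ⊕ J_1(-5) ⊕ J_1(-5)

The characteristic polynomial is
  det(x·I − A) = x^5 + 25*x^4 + 250*x^3 + 1250*x^2 + 3125*x + 3125 = (x + 5)^5

Eigenvalues and multiplicities (the geometric multiplicity of λ is n − rank(A − λI), which equals the number of Jordan blocks for λ):
  λ = -5: algebraic multiplicity = 5, geometric multiplicity = 5

Determining the block sizes for each eigenvalue:
  λ = -5: gm = am = 5, so every block has size 1 → block sizes [1, 1, 1, 1, 1]

Assembling the blocks gives a Jordan form
J =
  [-5,  0,  0,  0,  0]
  [ 0, -5,  0,  0,  0]
  [ 0,  0, -5,  0,  0]
  [ 0,  0,  0, -5,  0]
  [ 0,  0,  0,  0, -5]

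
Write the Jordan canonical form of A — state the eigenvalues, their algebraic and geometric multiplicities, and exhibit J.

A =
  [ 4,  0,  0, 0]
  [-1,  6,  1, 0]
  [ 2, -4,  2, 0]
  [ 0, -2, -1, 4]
J_2(4) ⊕ J_2(4)

The characteristic polynomial is
  det(x·I − A) = x^4 - 16*x^3 + 96*x^2 - 256*x + 256 = (x - 4)^4

Eigenvalues and multiplicities (the geometric multiplicity of λ is n − rank(A − λI), which equals the number of Jordan blocks for λ):
  λ = 4: algebraic multiplicity = 4, geometric multiplicity = 2

Determining the block sizes for each eigenvalue:
  λ = 4: with am = 4 and gm = 2, the partition is not yet determined (e.g. several partitions of 4 into 2 parts exist). Let N = A − (4)·I. Computing rank(N^1) = 2, rank(N^2) = 0; the number of blocks of size ≥ j is rank(N^{j−1}) − rank(N^j), giving [2, 2]. So we have 2 block(s) of size 2 → block sizes [2, 2]

Assembling the blocks gives a Jordan form
J =
  [4, 1, 0, 0]
  [0, 4, 0, 0]
  [0, 0, 4, 1]
  [0, 0, 0, 4]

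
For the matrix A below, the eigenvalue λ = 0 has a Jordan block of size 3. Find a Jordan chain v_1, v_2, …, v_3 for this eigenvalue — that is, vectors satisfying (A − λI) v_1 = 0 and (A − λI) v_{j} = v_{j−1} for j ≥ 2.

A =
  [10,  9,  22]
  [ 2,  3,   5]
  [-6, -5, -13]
A Jordan chain for λ = 0 of length 3:
v_1 = (-14, -4, 8)ᵀ
v_2 = (10, 2, -6)ᵀ
v_3 = (1, 0, 0)ᵀ

Let N = A − (0)·I. We want v_3 with N^3 v_3 = 0 but N^2 v_3 ≠ 0; then v_{j-1} := N · v_j for j = 3, …, 2.

Pick v_3 = (1, 0, 0)ᵀ.
Then v_2 = N · v_3 = (10, 2, -6)ᵀ.
Then v_1 = N · v_2 = (-14, -4, 8)ᵀ.

Sanity check: (A − (0)·I) v_1 = (0, 0, 0)ᵀ = 0. ✓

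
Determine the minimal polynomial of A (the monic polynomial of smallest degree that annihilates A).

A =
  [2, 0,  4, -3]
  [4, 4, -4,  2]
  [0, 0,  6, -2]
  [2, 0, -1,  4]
x^3 - 12*x^2 + 48*x - 64

The characteristic polynomial is χ_A(x) = (x - 4)^4, so the eigenvalues are known. The minimal polynomial is
  m_A(x) = Π_λ (x − λ)^{k_λ}
where k_λ is the size of the *largest* Jordan block for λ (equivalently, the smallest k with (A − λI)^k v = 0 for every generalised eigenvector v of λ).

  λ = 4: largest Jordan block has size 3, contributing (x − 4)^3

So m_A(x) = (x - 4)^3 = x^3 - 12*x^2 + 48*x - 64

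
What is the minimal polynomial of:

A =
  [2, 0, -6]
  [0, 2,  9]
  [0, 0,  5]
x^2 - 7*x + 10

The characteristic polynomial is χ_A(x) = (x - 5)*(x - 2)^2, so the eigenvalues are known. The minimal polynomial is
  m_A(x) = Π_λ (x − λ)^{k_λ}
where k_λ is the size of the *largest* Jordan block for λ (equivalently, the smallest k with (A − λI)^k v = 0 for every generalised eigenvector v of λ).

  λ = 2: largest Jordan block has size 1, contributing (x − 2)
  λ = 5: largest Jordan block has size 1, contributing (x − 5)

So m_A(x) = (x - 5)*(x - 2) = x^2 - 7*x + 10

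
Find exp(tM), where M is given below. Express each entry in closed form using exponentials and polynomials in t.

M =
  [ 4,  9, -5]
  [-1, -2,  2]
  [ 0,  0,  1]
e^{tM} =
  [3*t*exp(t) + exp(t), 9*t*exp(t), 3*t^2*exp(t)/2 - 5*t*exp(t)]
  [-t*exp(t), -3*t*exp(t) + exp(t), -t^2*exp(t)/2 + 2*t*exp(t)]
  [0, 0, exp(t)]

Strategy: write M = P · J · P⁻¹ where J is a Jordan canonical form, so e^{tM} = P · e^{tJ} · P⁻¹, and e^{tJ} can be computed block-by-block.

M has Jordan form
J =
  [1, 1, 0]
  [0, 1, 1]
  [0, 0, 1]
(up to reordering of blocks).

Per-block formulas:
  For a 3×3 Jordan block J_3(1): exp(t · J_3(1)) = e^(1t)·(I + t·N + (t^2/2)·N^2), where N is the 3×3 nilpotent shift.

After assembling e^{tJ} and conjugating by P, we get:

e^{tM} =
  [3*t*exp(t) + exp(t), 9*t*exp(t), 3*t^2*exp(t)/2 - 5*t*exp(t)]
  [-t*exp(t), -3*t*exp(t) + exp(t), -t^2*exp(t)/2 + 2*t*exp(t)]
  [0, 0, exp(t)]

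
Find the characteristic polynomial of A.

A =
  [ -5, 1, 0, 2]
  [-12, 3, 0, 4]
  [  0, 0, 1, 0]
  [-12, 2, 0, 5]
x^4 - 4*x^3 + 6*x^2 - 4*x + 1

Expanding det(x·I − A) (e.g. by cofactor expansion or by noting that A is similar to its Jordan form J, which has the same characteristic polynomial as A) gives
  χ_A(x) = x^4 - 4*x^3 + 6*x^2 - 4*x + 1
which factors as (x - 1)^4. The eigenvalues (with algebraic multiplicities) are λ = 1 with multiplicity 4.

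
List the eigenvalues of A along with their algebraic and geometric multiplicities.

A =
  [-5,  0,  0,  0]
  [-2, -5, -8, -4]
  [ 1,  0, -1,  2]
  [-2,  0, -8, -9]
λ = -5: alg = 4, geom = 3

Step 1 — factor the characteristic polynomial to read off the algebraic multiplicities:
  χ_A(x) = (x + 5)^4

Step 2 — compute geometric multiplicities via the rank-nullity identity g(λ) = n − rank(A − λI):
  rank(A − (-5)·I) = 1, so dim ker(A − (-5)·I) = n − 1 = 3

Summary:
  λ = -5: algebraic multiplicity = 4, geometric multiplicity = 3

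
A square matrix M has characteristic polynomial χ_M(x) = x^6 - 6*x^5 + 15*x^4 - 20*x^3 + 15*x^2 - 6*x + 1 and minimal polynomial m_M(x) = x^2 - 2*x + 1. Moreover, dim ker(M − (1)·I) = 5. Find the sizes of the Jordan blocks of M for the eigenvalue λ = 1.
Block sizes for λ = 1: [2, 1, 1, 1, 1]

Step 1 — from the characteristic polynomial, algebraic multiplicity of λ = 1 is 6. From dim ker(M − (1)·I) = 5, there are exactly 5 Jordan blocks for λ = 1.
Step 2 — from the minimal polynomial, the factor (x − 1)^2 tells us the largest block for λ = 1 has size 2.
Step 3 — with total size 6, 5 blocks, and largest block 2, the block sizes (in nonincreasing order) are [2, 1, 1, 1, 1].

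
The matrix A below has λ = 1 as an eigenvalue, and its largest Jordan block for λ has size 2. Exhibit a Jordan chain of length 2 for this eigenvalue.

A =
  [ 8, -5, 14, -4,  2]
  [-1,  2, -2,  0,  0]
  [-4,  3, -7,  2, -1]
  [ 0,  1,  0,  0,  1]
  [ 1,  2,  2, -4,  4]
A Jordan chain for λ = 1 of length 2:
v_1 = (7, -1, -4, 0, 1)ᵀ
v_2 = (1, 0, 0, 0, 0)ᵀ

Let N = A − (1)·I. We want v_2 with N^2 v_2 = 0 but N^1 v_2 ≠ 0; then v_{j-1} := N · v_j for j = 2, …, 2.

Pick v_2 = (1, 0, 0, 0, 0)ᵀ.
Then v_1 = N · v_2 = (7, -1, -4, 0, 1)ᵀ.

Sanity check: (A − (1)·I) v_1 = (0, 0, 0, 0, 0)ᵀ = 0. ✓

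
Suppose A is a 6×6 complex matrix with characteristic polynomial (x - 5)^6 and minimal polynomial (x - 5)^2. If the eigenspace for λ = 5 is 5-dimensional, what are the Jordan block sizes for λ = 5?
Block sizes for λ = 5: [2, 1, 1, 1, 1]

Step 1 — from the characteristic polynomial, algebraic multiplicity of λ = 5 is 6. From dim ker(A − (5)·I) = 5, there are exactly 5 Jordan blocks for λ = 5.
Step 2 — from the minimal polynomial, the factor (x − 5)^2 tells us the largest block for λ = 5 has size 2.
Step 3 — with total size 6, 5 blocks, and largest block 2, the block sizes (in nonincreasing order) are [2, 1, 1, 1, 1].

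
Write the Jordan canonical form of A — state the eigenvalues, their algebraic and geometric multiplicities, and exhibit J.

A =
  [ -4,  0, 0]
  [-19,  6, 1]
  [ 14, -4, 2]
J_1(-4) ⊕ J_2(4)

The characteristic polynomial is
  det(x·I − A) = x^3 - 4*x^2 - 16*x + 64 = (x - 4)^2*(x + 4)

Eigenvalues and multiplicities (the geometric multiplicity of λ is n − rank(A − λI), which equals the number of Jordan blocks for λ):
  λ = -4: algebraic multiplicity = 1, geometric multiplicity = 1
  λ = 4: algebraic multiplicity = 2, geometric multiplicity = 1

Determining the block sizes for each eigenvalue:
  λ = -4: one block (gm = 1), so the single block has size am = 1 → block sizes [1]
  λ = 4: one block (gm = 1), so the single block has size am = 2 → block sizes [2]

Assembling the blocks gives a Jordan form
J =
  [-4, 0, 0]
  [ 0, 4, 1]
  [ 0, 0, 4]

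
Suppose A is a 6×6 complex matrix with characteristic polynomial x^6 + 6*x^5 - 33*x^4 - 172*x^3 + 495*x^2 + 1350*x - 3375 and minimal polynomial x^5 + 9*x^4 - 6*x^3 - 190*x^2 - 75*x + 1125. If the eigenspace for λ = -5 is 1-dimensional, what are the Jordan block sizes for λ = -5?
Block sizes for λ = -5: [3]

Step 1 — from the characteristic polynomial, algebraic multiplicity of λ = -5 is 3. From dim ker(A − (-5)·I) = 1, there are exactly 1 Jordan blocks for λ = -5.
Step 2 — from the minimal polynomial, the factor (x + 5)^3 tells us the largest block for λ = -5 has size 3.
Step 3 — with total size 3, 1 blocks, and largest block 3, the block sizes (in nonincreasing order) are [3].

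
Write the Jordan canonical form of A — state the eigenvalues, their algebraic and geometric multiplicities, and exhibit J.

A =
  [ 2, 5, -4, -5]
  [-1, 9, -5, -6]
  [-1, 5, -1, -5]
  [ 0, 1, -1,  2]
J_2(3) ⊕ J_2(3)

The characteristic polynomial is
  det(x·I − A) = x^4 - 12*x^3 + 54*x^2 - 108*x + 81 = (x - 3)^4

Eigenvalues and multiplicities (the geometric multiplicity of λ is n − rank(A − λI), which equals the number of Jordan blocks for λ):
  λ = 3: algebraic multiplicity = 4, geometric multiplicity = 2

Determining the block sizes for each eigenvalue:
  λ = 3: with am = 4 and gm = 2, the partition is not yet determined (e.g. several partitions of 4 into 2 parts exist). Let N = A − (3)·I. Computing rank(N^1) = 2, rank(N^2) = 0; the number of blocks of size ≥ j is rank(N^{j−1}) − rank(N^j), giving [2, 2]. So we have 2 block(s) of size 2 → block sizes [2, 2]

Assembling the blocks gives a Jordan form
J =
  [3, 1, 0, 0]
  [0, 3, 0, 0]
  [0, 0, 3, 1]
  [0, 0, 0, 3]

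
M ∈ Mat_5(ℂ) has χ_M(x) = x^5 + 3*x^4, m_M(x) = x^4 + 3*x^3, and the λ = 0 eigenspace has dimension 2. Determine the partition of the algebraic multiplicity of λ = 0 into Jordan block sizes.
Block sizes for λ = 0: [3, 1]

Step 1 — from the characteristic polynomial, algebraic multiplicity of λ = 0 is 4. From dim ker(M − (0)·I) = 2, there are exactly 2 Jordan blocks for λ = 0.
Step 2 — from the minimal polynomial, the factor (x − 0)^3 tells us the largest block for λ = 0 has size 3.
Step 3 — with total size 4, 2 blocks, and largest block 3, the block sizes (in nonincreasing order) are [3, 1].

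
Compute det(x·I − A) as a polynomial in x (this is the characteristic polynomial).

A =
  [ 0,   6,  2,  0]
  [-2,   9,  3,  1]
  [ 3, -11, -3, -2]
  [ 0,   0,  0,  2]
x^4 - 8*x^3 + 24*x^2 - 32*x + 16

Expanding det(x·I − A) (e.g. by cofactor expansion or by noting that A is similar to its Jordan form J, which has the same characteristic polynomial as A) gives
  χ_A(x) = x^4 - 8*x^3 + 24*x^2 - 32*x + 16
which factors as (x - 2)^4. The eigenvalues (with algebraic multiplicities) are λ = 2 with multiplicity 4.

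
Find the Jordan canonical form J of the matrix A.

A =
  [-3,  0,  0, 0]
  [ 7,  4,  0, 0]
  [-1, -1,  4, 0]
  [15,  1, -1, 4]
J_1(-3) ⊕ J_3(4)

The characteristic polynomial is
  det(x·I − A) = x^4 - 9*x^3 + 12*x^2 + 80*x - 192 = (x - 4)^3*(x + 3)

Eigenvalues and multiplicities (the geometric multiplicity of λ is n − rank(A − λI), which equals the number of Jordan blocks for λ):
  λ = -3: algebraic multiplicity = 1, geometric multiplicity = 1
  λ = 4: algebraic multiplicity = 3, geometric multiplicity = 1

Determining the block sizes for each eigenvalue:
  λ = -3: one block (gm = 1), so the single block has size am = 1 → block sizes [1]
  λ = 4: one block (gm = 1), so the single block has size am = 3 → block sizes [3]

Assembling the blocks gives a Jordan form
J =
  [-3, 0, 0, 0]
  [ 0, 4, 1, 0]
  [ 0, 0, 4, 1]
  [ 0, 0, 0, 4]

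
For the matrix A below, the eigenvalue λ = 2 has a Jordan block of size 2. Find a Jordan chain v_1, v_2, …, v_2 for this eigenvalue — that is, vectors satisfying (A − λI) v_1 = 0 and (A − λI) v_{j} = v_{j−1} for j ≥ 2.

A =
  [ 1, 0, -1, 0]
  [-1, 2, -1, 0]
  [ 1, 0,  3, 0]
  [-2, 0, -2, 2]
A Jordan chain for λ = 2 of length 2:
v_1 = (-1, -1, 1, -2)ᵀ
v_2 = (1, 0, 0, 0)ᵀ

Let N = A − (2)·I. We want v_2 with N^2 v_2 = 0 but N^1 v_2 ≠ 0; then v_{j-1} := N · v_j for j = 2, …, 2.

Pick v_2 = (1, 0, 0, 0)ᵀ.
Then v_1 = N · v_2 = (-1, -1, 1, -2)ᵀ.

Sanity check: (A − (2)·I) v_1 = (0, 0, 0, 0)ᵀ = 0. ✓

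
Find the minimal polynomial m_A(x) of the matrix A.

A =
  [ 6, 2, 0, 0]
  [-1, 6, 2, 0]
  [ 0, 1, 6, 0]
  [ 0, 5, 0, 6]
x^3 - 18*x^2 + 108*x - 216

The characteristic polynomial is χ_A(x) = (x - 6)^4, so the eigenvalues are known. The minimal polynomial is
  m_A(x) = Π_λ (x − λ)^{k_λ}
where k_λ is the size of the *largest* Jordan block for λ (equivalently, the smallest k with (A − λI)^k v = 0 for every generalised eigenvector v of λ).

  λ = 6: largest Jordan block has size 3, contributing (x − 6)^3

So m_A(x) = (x - 6)^3 = x^3 - 18*x^2 + 108*x - 216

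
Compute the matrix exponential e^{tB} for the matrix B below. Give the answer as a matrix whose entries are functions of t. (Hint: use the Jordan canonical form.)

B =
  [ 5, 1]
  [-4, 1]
e^{tB} =
  [2*t*exp(3*t) + exp(3*t), t*exp(3*t)]
  [-4*t*exp(3*t), -2*t*exp(3*t) + exp(3*t)]

Strategy: write B = P · J · P⁻¹ where J is a Jordan canonical form, so e^{tB} = P · e^{tJ} · P⁻¹, and e^{tJ} can be computed block-by-block.

B has Jordan form
J =
  [3, 1]
  [0, 3]
(up to reordering of blocks).

Per-block formulas:
  For a 2×2 Jordan block J_2(3): exp(t · J_2(3)) = e^(3t)·(I + t·N), where N is the 2×2 nilpotent shift.

After assembling e^{tJ} and conjugating by P, we get:

e^{tB} =
  [2*t*exp(3*t) + exp(3*t), t*exp(3*t)]
  [-4*t*exp(3*t), -2*t*exp(3*t) + exp(3*t)]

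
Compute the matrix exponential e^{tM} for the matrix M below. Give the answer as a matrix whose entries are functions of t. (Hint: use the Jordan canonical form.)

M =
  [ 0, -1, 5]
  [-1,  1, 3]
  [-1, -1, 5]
e^{tM} =
  [-2*t*exp(2*t) + exp(2*t), -t^2*exp(2*t) - t*exp(2*t), t^2*exp(2*t) + 5*t*exp(2*t)]
  [-t*exp(2*t), -t^2*exp(2*t)/2 - t*exp(2*t) + exp(2*t), t^2*exp(2*t)/2 + 3*t*exp(2*t)]
  [-t*exp(2*t), -t^2*exp(2*t)/2 - t*exp(2*t), t^2*exp(2*t)/2 + 3*t*exp(2*t) + exp(2*t)]

Strategy: write M = P · J · P⁻¹ where J is a Jordan canonical form, so e^{tM} = P · e^{tJ} · P⁻¹, and e^{tJ} can be computed block-by-block.

M has Jordan form
J =
  [2, 1, 0]
  [0, 2, 1]
  [0, 0, 2]
(up to reordering of blocks).

Per-block formulas:
  For a 3×3 Jordan block J_3(2): exp(t · J_3(2)) = e^(2t)·(I + t·N + (t^2/2)·N^2), where N is the 3×3 nilpotent shift.

After assembling e^{tJ} and conjugating by P, we get:

e^{tM} =
  [-2*t*exp(2*t) + exp(2*t), -t^2*exp(2*t) - t*exp(2*t), t^2*exp(2*t) + 5*t*exp(2*t)]
  [-t*exp(2*t), -t^2*exp(2*t)/2 - t*exp(2*t) + exp(2*t), t^2*exp(2*t)/2 + 3*t*exp(2*t)]
  [-t*exp(2*t), -t^2*exp(2*t)/2 - t*exp(2*t), t^2*exp(2*t)/2 + 3*t*exp(2*t) + exp(2*t)]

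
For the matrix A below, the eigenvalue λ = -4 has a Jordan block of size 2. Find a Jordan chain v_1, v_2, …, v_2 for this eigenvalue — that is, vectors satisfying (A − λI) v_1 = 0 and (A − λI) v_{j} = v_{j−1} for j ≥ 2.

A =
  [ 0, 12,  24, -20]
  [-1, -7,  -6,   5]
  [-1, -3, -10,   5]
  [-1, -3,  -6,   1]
A Jordan chain for λ = -4 of length 2:
v_1 = (4, -1, -1, -1)ᵀ
v_2 = (1, 0, 0, 0)ᵀ

Let N = A − (-4)·I. We want v_2 with N^2 v_2 = 0 but N^1 v_2 ≠ 0; then v_{j-1} := N · v_j for j = 2, …, 2.

Pick v_2 = (1, 0, 0, 0)ᵀ.
Then v_1 = N · v_2 = (4, -1, -1, -1)ᵀ.

Sanity check: (A − (-4)·I) v_1 = (0, 0, 0, 0)ᵀ = 0. ✓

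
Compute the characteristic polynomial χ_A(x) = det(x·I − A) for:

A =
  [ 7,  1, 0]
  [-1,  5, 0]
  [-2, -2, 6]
x^3 - 18*x^2 + 108*x - 216

Expanding det(x·I − A) (e.g. by cofactor expansion or by noting that A is similar to its Jordan form J, which has the same characteristic polynomial as A) gives
  χ_A(x) = x^3 - 18*x^2 + 108*x - 216
which factors as (x - 6)^3. The eigenvalues (with algebraic multiplicities) are λ = 6 with multiplicity 3.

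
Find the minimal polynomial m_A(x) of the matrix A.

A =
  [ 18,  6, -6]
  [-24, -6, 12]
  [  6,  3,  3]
x^2 - 9*x + 18

The characteristic polynomial is χ_A(x) = (x - 6)^2*(x - 3), so the eigenvalues are known. The minimal polynomial is
  m_A(x) = Π_λ (x − λ)^{k_λ}
where k_λ is the size of the *largest* Jordan block for λ (equivalently, the smallest k with (A − λI)^k v = 0 for every generalised eigenvector v of λ).

  λ = 3: largest Jordan block has size 1, contributing (x − 3)
  λ = 6: largest Jordan block has size 1, contributing (x − 6)

So m_A(x) = (x - 6)*(x - 3) = x^2 - 9*x + 18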